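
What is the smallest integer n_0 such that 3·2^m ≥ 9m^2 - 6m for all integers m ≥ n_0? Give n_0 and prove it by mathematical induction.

At m = 7: 384 < 399, so the inequality fails and n_0 ≥ 8. We prove 3·2^m ≥ 9m^2 - 6m for all m ≥ 8.
Base step (m = 8): 3·2^m = 768 and 9m^2 - 6m = 528, so 768 ≥ 528.
Suppose the result is true for m = i, so 3·2^i ≥ 9i^2 - 6i.
Then 3·2^(i + 1) = 2·(3·2^i) ≥ 2·(9i^2 - 6i).
Also, for i ≥ 8 we have 2·(9i^2 - 6i) ≥ 9(i+1)^2 - 6(i+1), since 2·(9i^2 - 6i) − (9(i+1)^2 - 6(i+1)) = 9i^2 - 24i - 3, which is nonnegative for all i ≥ 8.
Combining, 3·2^(i + 1) ≥ 9(i+1)^2 - 6(i+1).
This completes the induction.
Hence the smallest such n_0 is 8.

n_0 = 8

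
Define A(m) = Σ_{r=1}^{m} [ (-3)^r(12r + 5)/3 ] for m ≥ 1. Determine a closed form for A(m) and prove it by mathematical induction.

We claim A(m) = (-3)^m(3m + 2) - 2 for all m ≥ 1.
Base case (m = 1): A(1) = -17, and the closed form gives -17. They agree.
Suppose the result is true for m = r, so A(r) = (-3)^r(3r + 2) - 2.
Then A(r+1) = A(r) + ((-3)^r(-12r - 17)) = ((-3)^r(3r + 2) - 2) + ((-3)^r(-12r - 17)).
Simplifying, A(r+1) = -9(-3)^r·r - 15(-3)^r - 2 = (-3)^(r+1)(3(r+1) + 2) - 2,
which is the closed form with m = r+1.
This completes the induction.

A(m) = (-3)^m(3m + 2) - 2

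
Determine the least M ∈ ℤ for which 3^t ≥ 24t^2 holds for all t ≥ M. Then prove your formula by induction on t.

At t = 6: 729 < 864, so the inequality fails and M ≥ 7. We prove 3^t ≥ 24t^2 for all t ≥ 7.
When t = 7: 3^t = 2187 and 24t^2 = 1176, so 2187 ≥ 1176.
For the inductive step, assume it holds for an arbitrary p ≥ 7, so 3^p ≥ 24p^2.
Then 3^(p + 1) = 3·(3^p) ≥ 3·(24p^2).
Also, for p ≥ 7 we have 3·(24p^2) ≥ 24(p+1)^2, since 3 ≥ (1 + 1/p)^2 for all p ≥ 7.
Combining, 3^(p + 1) ≥ 24(p+1)^2.
This completes the induction.
Hence the smallest such M is 7.

M = 7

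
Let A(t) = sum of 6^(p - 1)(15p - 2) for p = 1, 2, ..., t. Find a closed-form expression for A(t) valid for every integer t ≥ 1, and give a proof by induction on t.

A(t) = 6^t(3t - 1) + 1

We claim A(t) = 6^t(3t - 1) + 1 for all t ≥ 1.
When t = 1: A(1) = 13, and the closed form gives 13. They agree.
Inductive step: assume the claim holds for t = p, so A(p) = 6^p(3p - 1) + 1.
Then A(p+1) = A(p) + (6^p(15p + 13)) = (6^p(3p - 1) + 1) + (6^p(15p + 13)).
Simplifying, A(p+1) = 18·6^p·p + 12·6^p + 1 = 6^(p+1)(3(p+1) - 1) + 1,
which is the closed form with t = p+1.
This completes the induction.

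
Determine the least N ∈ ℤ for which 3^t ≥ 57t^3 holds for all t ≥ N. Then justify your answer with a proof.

At t = 9: 19683 < 41553, so the inequality fails and N ≥ 10. We prove 3^t ≥ 57t^3 for all t ≥ 10.
For the base case t = 10: 3^t = 59049 and 57t^3 = 57000, so 59049 ≥ 57000.
Inductive step: suppose the statement holds for some j ≥ 10, so 3^j ≥ 57j^3.
Then 3^(j + 1) = 3·(3^j) ≥ 3·(57j^3).
Also, for j ≥ 10 we have 3·(57j^3) ≥ 57(j+1)^3, since 3 ≥ (1 + 1/j)^3 for all j ≥ 10.
Combining, 3^(j + 1) ≥ 57(j+1)^3.
Hence, by induction on t, the claim holds for every t ≥ 10.
Hence the smallest such N is 10.

N = 10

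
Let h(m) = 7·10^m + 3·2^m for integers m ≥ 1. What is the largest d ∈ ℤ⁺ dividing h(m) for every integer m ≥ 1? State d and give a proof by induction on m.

Computing the first values: h(1) = 76 and h(2) = 712; gcd(76, 712) = 4, so d ≤ 4.
We prove 4 | 7·10^m + 3·2^m for all m ≥ 1 by induction on m.
Base step (m = 1): h(1) = 76 = 4·(19), so 4 | h(1).
Suppose the result is true for m = k, i.e. 4 | h(k). Then
h(k+1) − 10·h(k) = (7·10^(k+1) + 3·2^(k+1)) − 10·(7·10^k + 3·2^k) = (3)·2^k·(2 − 10) = (-24)·2^k. Since 4 | h(k) by the inductive hypothesis, 4 | 10·h(k); and 4 | -24 since -24 = 4·-6. Therefore 4 | h(k+1).
By the principle of mathematical induction, the result holds for all m ≥ 1.
Therefore the largest such d is 4.

d = 4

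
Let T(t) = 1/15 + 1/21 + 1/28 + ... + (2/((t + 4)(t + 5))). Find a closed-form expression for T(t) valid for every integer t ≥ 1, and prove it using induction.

T(t) = 2t/(5(t + 5))

We claim T(t) = 2t/(5(t + 5)) for all t ≥ 1.
Base case (t = 1): T(1) = 1/15, and the closed form gives 1/15. They agree.
Inductive step: suppose the statement holds for some k ≥ 1, so T(k) = 2k/(5(k + 5)).
Then T(k+1) = T(k) + (2/((k + 5)(k + 6))) = (2k/(5(k + 5))) + (2/((k + 5)(k + 6))).
Simplifying, T(k+1) = 2(k + 1)/(5(k + 6)) = 2(k+1)/(5((k+1) + 5)),
which is the closed form with t = k+1.
Hence, by induction on t, the claim holds for every t ≥ 1.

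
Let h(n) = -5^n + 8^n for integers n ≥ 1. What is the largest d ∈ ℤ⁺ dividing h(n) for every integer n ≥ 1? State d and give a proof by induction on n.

Computing the first values: h(1) = 3 and h(2) = 39; gcd(3, 39) = 3, so d ≤ 3.
We prove 3 | -5^n + 8^n for all n ≥ 1 by induction on n.
Base step (n = 1): h(1) = 3 = 3·(1), so 3 | h(1).
Inductive step: suppose the statement holds for some r ≥ 1, i.e. 3 | h(r). Then
8^{r+1} − 5^{r+1} = 8·8^r − 5·5^r = 8·(8^r − 5^r) + (3)·5^r. The first term is divisible by 3 by the inductive hypothesis, and the second term (3)·5^r is divisible by 3 since 3 | 3. Hence 3 | h(r+1).
Hence, by induction on n, the claim holds for every n ≥ 1.
Therefore the largest such d is 3.

d = 3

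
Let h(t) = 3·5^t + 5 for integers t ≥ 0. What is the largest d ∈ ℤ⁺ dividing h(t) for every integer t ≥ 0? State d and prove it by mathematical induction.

Computing the first values: h(0) = 8 and h(1) = 20; gcd(8, 20) = 4, so d ≤ 4.
We prove 4 | 3·5^t + 5 for all t ≥ 0 by induction on t.
Base case (t = 0): h(0) = 8 = 4·(2), so 4 | h(0).
Inductive step: assume the claim holds for t = m, i.e. 4 | h(m). Then
h(m+1) = 3·5^(m+1) + 5 = 5·(3·5^m + 5) - 20 = 5·h(m) - 20. The first term is divisible by 4 by the inductive hypothesis, and -20 is divisible by 4. Hence 4 | h(m+1).
This completes the induction.
Therefore the largest such d is 4.

d = 4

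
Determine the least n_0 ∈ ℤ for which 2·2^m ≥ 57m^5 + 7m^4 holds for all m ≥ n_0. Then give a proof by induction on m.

n_0 = 30

At m = 29: 1073741824 < 1174086460, so the inequality fails and n_0 ≥ 30. We prove 2·2^m ≥ 57m^5 + 7m^4 for all m ≥ 30.
For the base case m = 30: 2·2^m = 2147483648 and 57m^5 + 7m^4 = 1390770000, so 2147483648 ≥ 1390770000.
Inductive step: suppose the statement holds for some k ≥ 30, so 2·2^k ≥ 57k^5 + 7k^4.
Then 2·2^(k + 1) = 2·(2·2^k) ≥ 2·(57k^5 + 7k^4).
Also, for k ≥ 30 we have 2·(57k^5 + 7k^4) ≥ 57(k+1)^5 + 7(k+1)^4, since 2·(57k^5 + 7k^4) − (57(k+1)^5 + 7(k+1)^4) = 57k^5 - 278k^4 - 598k^3 - 612k^2 - 313k - 64, which is nonnegative for all k ≥ 30.
Combining, 2·2^(k + 1) ≥ 57(k+1)^5 + 7(k+1)^4.
By induction, the statement is established for all m ≥ 30.
Hence the smallest such n_0 is 30.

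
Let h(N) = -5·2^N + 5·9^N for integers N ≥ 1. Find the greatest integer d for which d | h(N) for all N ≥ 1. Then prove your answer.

Computing the first values: h(1) = 35 and h(2) = 385; gcd(35, 385) = 35, so d ≤ 35.
We prove 35 | -5·2^N + 5·9^N for all N ≥ 1 by induction on N.
Base step (N = 1): h(1) = 35 = 35·(1), so 35 | h(1).
Inductive step: suppose the statement holds for some r ≥ 1, i.e. 35 | h(r). Then
h(r+1) − 9·h(r) = (-5·2^(r+1) + 5·9^(r+1)) − 9·(-5·2^r + 5·9^r) = (-5)·2^r·(2 − 9) = (35)·2^r. Since 35 | h(r) by the inductive hypothesis, 35 | 9·h(r); and 35 | 35 since 35 = 35·1. Therefore 35 | h(r+1).
This completes the induction.
Therefore the largest such d is 35.

d = 35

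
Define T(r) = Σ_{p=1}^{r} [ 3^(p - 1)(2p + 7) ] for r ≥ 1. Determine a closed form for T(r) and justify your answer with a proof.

We claim T(r) = 3^r(r + 3) - 3 for all r ≥ 1.
Base step (r = 1): T(1) = 9, and the closed form gives 9. They agree.
For the inductive step, assume it holds for an arbitrary p ≥ 1, so T(p) = 3^p(p + 3) - 3.
Then T(p+1) = T(p) + (3^p(2p + 9)) = (3^p(p + 3) - 3) + (3^p(2p + 9)).
Simplifying, T(p+1) = 3·3^p·p + 12·3^p - 3 = 3^(p+1)((p+1) + 3) - 3,
which is the closed form with r = p+1.
This completes the induction.

T(r) = 3^r(r + 3) - 3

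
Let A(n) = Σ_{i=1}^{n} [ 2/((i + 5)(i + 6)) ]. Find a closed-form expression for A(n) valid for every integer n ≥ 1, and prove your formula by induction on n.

A(n) = n/(3(n + 6))

We claim A(n) = n/(3(n + 6)) for all n ≥ 1.
Base step (n = 1): A(1) = 1/21, and the closed form gives 1/21. They agree.
Inductive step: suppose the statement holds for some i ≥ 1, so A(i) = i/(3(i + 6)).
Then A(i+1) = A(i) + (2/((i + 6)(i + 7))) = (i/(3(i + 6))) + (2/((i + 6)(i + 7))).
Simplifying, A(i+1) = (i + 1)/(3(i + 7)) = (i+1)/(3((i+1) + 6)),
which is the closed form with n = i+1.
Hence, by induction on n, the claim holds for every n ≥ 1.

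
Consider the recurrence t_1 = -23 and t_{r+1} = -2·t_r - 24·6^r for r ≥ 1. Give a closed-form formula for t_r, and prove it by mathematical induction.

Computing the first terms: t_1 = -23, t_2 = -98, t_3 = -668. This suggests t_r = -5(-2)^(r - 1) - 3·6^r.
Base case (r = 1): the formula gives -23 = -23 = t_1.
For the inductive step, assume it holds for an arbitrary k ≥ 1, so t_k = -5(-2)^(k - 1) - 3·6^k.
Then t_{k+1} = -2·t_k - 24·6^k = -2·(-5(-2)^(k - 1) - 3·6^k) - 24·6^k = -5(-2)^k - 3·6^(k + 1) = -5(-2)^((k+1) - 1) - 3·6^(k+1),
which is the claimed formula at r = k+1.
This completes the induction.

t_r = -5(-2)^(r - 1) - 3·6^r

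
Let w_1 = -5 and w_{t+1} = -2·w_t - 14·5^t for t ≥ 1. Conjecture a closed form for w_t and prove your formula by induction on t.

Computing the first terms: w_1 = -5, w_2 = -60, w_3 = -230. This suggests w_t = 5(-2)^(t - 1) - 2·5^t.
When t = 1: the formula gives -5 = -5 = w_1.
For the inductive step, assume it holds for an arbitrary r ≥ 1, so w_r = 5(-2)^(r - 1) - 2·5^r.
Then w_{r+1} = -2·w_r - 14·5^r = -2·(5(-2)^(r - 1) - 2·5^r) - 14·5^r = 5(-2)^r - 2·5^(r + 1) = 5(-2)^((r+1) - 1) - 2·5^(r+1),
which is the claimed formula at t = r+1.
By the principle of mathematical induction, the result holds for all t ≥ 1.

w_t = 5(-2)^(t - 1) - 2·5^t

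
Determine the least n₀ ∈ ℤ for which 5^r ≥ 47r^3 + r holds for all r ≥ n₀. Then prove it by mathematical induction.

n₀ = 6

At r = 5: 3125 < 5880, so the inequality fails and n₀ ≥ 6. We prove 5^r ≥ 47r^3 + r for all r ≥ 6.
For the base case r = 6: 5^r = 15625 and 47r^3 + r = 10158, so 15625 ≥ 10158.
For the inductive step, assume it holds for an arbitrary i ≥ 6, so 5^i ≥ 47i^3 + i.
Then 5^(i + 1) = 5·(5^i) ≥ 5·(47i^3 + i).
Also, for i ≥ 6 we have 5·(47i^3 + i) ≥ 47(i+1)^3 + (i+1), since 5·(47i^3 + i) − (47(i+1)^3 + (i+1)) = 188i^3 - 141i^2 - 137i - 48, which is nonnegative for all i ≥ 6.
Combining, 5^(i + 1) ≥ 47(i+1)^3 + (i+1).
Hence, by induction on r, the claim holds for every r ≥ 6.
Hence the smallest such n₀ is 6.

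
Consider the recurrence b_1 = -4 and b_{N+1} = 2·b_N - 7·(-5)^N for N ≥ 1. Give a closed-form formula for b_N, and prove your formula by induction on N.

b_N = (-5)^N + 2^(N - 1)

Computing the first terms: b_1 = -4, b_2 = 27, b_3 = -121. This suggests b_N = (-5)^N + 2^(N - 1).
Base case (N = 1): the formula gives -4 = -4 = b_1.
Suppose the result is true for N = r, so b_r = (-5)^r + 2^(r - 1).
Then b_{r+1} = 2·b_r - 7·(-5)^r = 2·((-5)^r + 2^(r - 1)) - 7·(-5)^r = (-5)^(r + 1) + 2^r = (-5)^(r+1) + 2^((r+1) - 1),
which is the claimed formula at N = r+1.
This completes the induction.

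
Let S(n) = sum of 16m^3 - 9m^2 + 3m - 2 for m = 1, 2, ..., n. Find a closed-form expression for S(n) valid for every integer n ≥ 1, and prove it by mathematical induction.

We claim S(n) = n(4n^3 + 5n^2 + n - 2) for all n ≥ 1.
Base step (n = 1): S(1) = 8, and the closed form gives 8. They agree.
For the inductive step, assume it holds for an arbitrary m ≥ 1, so S(m) = m(4m^3 + 5m^2 + m - 2).
Then S(m+1) = S(m) + (16m^3 + 39m^2 + 33m + 8) = (m(4m^3 + 5m^2 + m - 2)) + (16m^3 + 39m^2 + 33m + 8).
Simplifying, S(m+1) = (m + 1)(4m^3 + 17m^2 + 23m + 8) = (m+1)(4(m+1)^3 + 5(m+1)^2 + (m+1) - 2),
which is the closed form with n = m+1.
By induction, the statement is established for all n ≥ 1.

S(n) = n(4n^3 + 5n^2 + n - 2)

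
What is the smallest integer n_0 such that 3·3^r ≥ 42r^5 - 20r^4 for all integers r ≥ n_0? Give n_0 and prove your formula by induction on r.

n_0 = 15

At r = 14: 14348907 < 21820288, so the inequality fails and n_0 ≥ 15. We prove 3·3^r ≥ 42r^5 - 20r^4 for all r ≥ 15.
Base step (r = 15): 3·3^r = 43046721 and 42r^5 - 20r^4 = 30881250, so 43046721 ≥ 30881250.
Inductive step: suppose the statement holds for some m ≥ 15, so 3·3^m ≥ 42m^5 - 20m^4.
Then 3·3^(m + 1) = 3·(3·3^m) ≥ 3·(42m^5 - 20m^4).
Also, for m ≥ 15 we have 3·(42m^5 - 20m^4) ≥ 42(m+1)^5 - 20(m+1)^4, since 3·(42m^5 - 20m^4) − (42(m+1)^5 - 20(m+1)^4) = 84m^5 - 250m^4 - 340m^3 - 300m^2 - 130m - 22, which is nonnegative for all m ≥ 15.
Combining, 3·3^(m + 1) ≥ 42(m+1)^5 - 20(m+1)^4.
Hence, by induction on r, the claim holds for every r ≥ 15.
Hence the smallest such n_0 is 15.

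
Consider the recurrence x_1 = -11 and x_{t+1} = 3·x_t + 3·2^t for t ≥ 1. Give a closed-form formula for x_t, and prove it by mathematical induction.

Computing the first terms: x_1 = -11, x_2 = -27, x_3 = -69. This suggests x_t = -3·2^t - 5·3^(t - 1).
When t = 1: the formula gives -11 = -11 = x_1.
Inductive step: suppose the statement holds for some m ≥ 1, so x_m = -3·2^m - 5·3^(m - 1).
Then x_{m+1} = 3·x_m + 3·2^m = 3·(-3·2^m - 5·3^(m - 1)) + 3·2^m = -3·2^(m + 1) - 5·3^m = -3·2^(m+1) - 5·3^((m+1) - 1),
which is the claimed formula at t = m+1.
Hence, by induction on t, the claim holds for every t ≥ 1.

x_t = -3·2^t - 5·3^(t - 1)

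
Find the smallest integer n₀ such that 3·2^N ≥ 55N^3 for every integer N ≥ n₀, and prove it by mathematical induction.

n₀ = 17

At N = 16: 196608 < 225280, so the inequality fails and n₀ ≥ 17. We prove 3·2^N ≥ 55N^3 for all N ≥ 17.
When N = 17: 3·2^N = 393216 and 55N^3 = 270215, so 393216 ≥ 270215.
Inductive step: suppose the statement holds for some r ≥ 17, so 3·2^r ≥ 55r^3.
Then 3·2^(r + 1) = 2·(3·2^r) ≥ 2·(55r^3).
Also, for r ≥ 17 we have 2·(55r^3) ≥ 55(r+1)^3, since 2 ≥ (1 + 1/r)^3 for all r ≥ 17.
Combining, 3·2^(r + 1) ≥ 55(r+1)^3.
This completes the induction.
Hence the smallest such n₀ is 17.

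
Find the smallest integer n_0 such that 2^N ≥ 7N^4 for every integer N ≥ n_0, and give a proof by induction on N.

At N = 20: 1048576 < 1120000, so the inequality fails and n_0 ≥ 21. We prove 2^N ≥ 7N^4 for all N ≥ 21.
Base step (N = 21): 2^N = 2097152 and 7N^4 = 1361367, so 2097152 ≥ 1361367.
For the inductive step, assume it holds for an arbitrary r ≥ 21, so 2^r ≥ 7r^4.
Then 2^(r + 1) = 2·(2^r) ≥ 2·(7r^4).
Also, for r ≥ 21 we have 2·(7r^4) ≥ 7(r+1)^4, since 2 ≥ (1 + 1/r)^4 for all r ≥ 21.
Combining, 2^(r + 1) ≥ 7(r+1)^4.
Hence, by induction on N, the claim holds for every N ≥ 21.
Hence the smallest such n_0 is 21.

n_0 = 21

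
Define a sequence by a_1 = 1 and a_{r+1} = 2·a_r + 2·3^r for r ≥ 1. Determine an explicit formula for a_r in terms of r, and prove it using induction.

a_r = -5·2^(r - 1) + 2·3^r

Computing the first terms: a_1 = 1, a_2 = 8, a_3 = 34. This suggests a_r = -5·2^(r - 1) + 2·3^r.
For the base case r = 1: the formula gives 1 = 1 = a_1.
For the inductive step, assume it holds for an arbitrary p ≥ 1, so a_p = -5·2^(p - 1) + 2·3^p.
Then a_{p+1} = 2·a_p + 2·3^p = 2·(-5·2^(p - 1) + 2·3^p) + 2·3^p = -5·2^p + 2·3^(p + 1) = -5·2^((p+1) - 1) + 2·3^(p+1),
which is the claimed formula at r = p+1.
By induction, the statement is established for all r ≥ 1.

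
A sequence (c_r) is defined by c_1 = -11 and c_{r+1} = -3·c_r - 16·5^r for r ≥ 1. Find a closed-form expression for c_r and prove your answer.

c_r = -(-3)^(r - 1) - 2·5^r

Computing the first terms: c_1 = -11, c_2 = -47, c_3 = -259. This suggests c_r = -(-3)^(r - 1) - 2·5^r.
Base step (r = 1): the formula gives -11 = -11 = c_1.
Suppose the result is true for r = i, so c_i = -(-3)^(i - 1) - 2·5^i.
Then c_{i+1} = -3·c_i - 16·5^i = -3·(-(-3)^(i - 1) - 2·5^i) - 16·5^i = -(-3)^i - 2·5^(i + 1) = -(-3)^((i+1) - 1) - 2·5^(i+1),
which is the claimed formula at r = i+1.
This completes the induction.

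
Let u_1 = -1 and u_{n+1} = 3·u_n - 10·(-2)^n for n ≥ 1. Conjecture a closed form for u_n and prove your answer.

u_n = -(-2)^(n + 1) + 3^n

Computing the first terms: u_1 = -1, u_2 = 17, u_3 = 11. This suggests u_n = -(-2)^(n + 1) + 3^n.
Base case (n = 1): the formula gives -1 = -1 = u_1.
Inductive step: suppose the statement holds for some k ≥ 1, so u_k = -(-2)^(k + 1) + 3^k.
Then u_{k+1} = 3·u_k - 10·(-2)^k = 3·(-(-2)^(k + 1) + 3^k) - 10·(-2)^k = -(-2)^(k + 2) + 3^(k + 1) = -(-2)^((k+1) + 1) + 3^(k+1),
which is the claimed formula at n = k+1.
By induction, the statement is established for all n ≥ 1.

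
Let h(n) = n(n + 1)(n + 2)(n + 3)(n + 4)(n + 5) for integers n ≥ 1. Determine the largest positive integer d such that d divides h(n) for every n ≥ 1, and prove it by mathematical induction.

Computing the first values: h(1) = 720 and h(2) = 5040; gcd(720, 5040) = 720, so d ≤ 720.
We prove 720 | n(n + 1)(n + 2)(n + 3)(n + 4)(n + 5) for all n ≥ 1 by induction on n.
For the base case n = 1: h(1) = 720 = 720·(1), so 720 | h(1).
For the inductive step, assume it holds for an arbitrary i ≥ 1, i.e. 720 | h(i). Then
h(i+1) − h(i) = (i+1)·(i+2)·(i+3)·(i+4)·(i+5)·(i+6) − i·(i+1)·(i+2)·(i+3)·(i+4)·(i+5) = (i+1)·(i+2)·(i+3)·(i+4)·(i+5)·[(i+6) − i] = 6·(i+1)·(i+2)·(i+3)·(i+4)·(i+5). The product of 5 consecutive integers is divisible by (5)! = 120, so h(i+1) − h(i) is divisible by 6·120 = 720. By the inductive hypothesis 720 | h(i), hence 720 | h(i+1).
By induction, the statement is established for all n ≥ 1.
Therefore the largest such d is 720.

d = 720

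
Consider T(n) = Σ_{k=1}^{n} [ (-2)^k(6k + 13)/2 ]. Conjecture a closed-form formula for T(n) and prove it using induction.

We claim T(n) = (-2)^n(2n + 5) - 5 for all n ≥ 1.
Base step (n = 1): T(1) = -19, and the closed form gives -19. They agree.
Suppose the result is true for n = k, so T(k) = (-2)^k(2k + 5) - 5.
Then T(k+1) = T(k) + ((-2)^k(-6k - 19)) = ((-2)^k(2k + 5) - 5) + ((-2)^k(-6k - 19)).
Simplifying, T(k+1) = -4(-2)^k·k - 14(-2)^k - 5 = (-2)^(k+1)(2(k+1) + 5) - 5,
which is the closed form with n = k+1.
This completes the induction.

T(n) = (-2)^n(2n + 5) - 5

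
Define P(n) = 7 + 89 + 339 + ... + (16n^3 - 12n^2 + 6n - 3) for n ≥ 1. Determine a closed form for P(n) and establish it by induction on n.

We claim P(n) = n(2n - 1)(2n^2 + 3n + 2) for all n ≥ 1.
Base case (n = 1): P(1) = 7, and the closed form gives 7. They agree.
Inductive step: assume the claim holds for n = j, so P(j) = j(4j^3 + 4j^2 + j - 2).
Then P(j+1) = P(j) + (16j^3 + 36j^2 + 30j + 7) = (j(4j^3 + 4j^2 + j - 2)) + (16j^3 + 36j^2 + 30j + 7).
Simplifying, P(j+1) = (j + 1)(2j + 1)(2j^2 + 7j + 7) = (j+1)(2(j+1) - 1)(2(j+1)^2 + 3(j+1) + 2),
which is the closed form with n = j+1.
By induction, the statement is established for all n ≥ 1.

P(n) = n(2n - 1)(2n^2 + 3n + 2)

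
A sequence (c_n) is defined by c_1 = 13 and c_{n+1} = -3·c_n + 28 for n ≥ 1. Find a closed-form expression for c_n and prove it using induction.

c_n = -2(-3)^n + 7

Computing the first terms: c_1 = 13, c_2 = -11, c_3 = 61. This suggests c_n = -2(-3)^n + 7.
When n = 1: the formula gives 13 = 13 = c_1.
Suppose the result is true for n = j, so c_j = -2(-3)^j + 7.
Then c_{j+1} = -3·c_j + 28 = -3·(-2(-3)^j + 7) + 28 = -2(-3)^(j + 1) + 7,
which is the claimed formula at n = j+1.
Hence, by induction on n, the claim holds for every n ≥ 1.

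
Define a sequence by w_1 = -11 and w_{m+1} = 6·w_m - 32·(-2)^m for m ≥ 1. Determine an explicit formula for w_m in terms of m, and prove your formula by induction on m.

Computing the first terms: w_1 = -11, w_2 = -2, w_3 = -140. This suggests w_m = (-2)^(m + 2) - 3·6^(m - 1).
When m = 1: the formula gives -11 = -11 = w_1.
Inductive step: assume the claim holds for m = r, so w_r = (-2)^(r + 2) - 3·6^(r - 1).
Then w_{r+1} = 6·w_r - 32·(-2)^r = 6·((-2)^(r + 2) - 3·6^(r - 1)) - 32·(-2)^r = (-2)^(r + 3) - 3·6^r = (-2)^((r+1) + 2) - 3·6^((r+1) - 1),
which is the claimed formula at m = r+1.
By the principle of mathematical induction, the result holds for all m ≥ 1.

w_m = (-2)^(m + 2) - 3·6^(m - 1)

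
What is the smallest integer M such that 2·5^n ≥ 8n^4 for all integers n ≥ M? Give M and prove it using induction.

At n = 4: 1250 < 2048, so the inequality fails and M ≥ 5. We prove 2·5^n ≥ 8n^4 for all n ≥ 5.
For the base case n = 5: 2·5^n = 6250 and 8n^4 = 5000, so 6250 ≥ 5000.
Inductive step: assume the claim holds for n = m, so 2·5^m ≥ 8m^4.
Then 2·5^(m + 1) = 5·(2·5^m) ≥ 5·(8m^4).
Also, for m ≥ 5 we have 5·(8m^4) ≥ 8(m+1)^4, since 5 ≥ (1 + 1/m)^4 for all m ≥ 5.
Combining, 2·5^(m + 1) ≥ 8(m+1)^4.
Hence, by induction on n, the claim holds for every n ≥ 5.
Hence the smallest such M is 5.

M = 5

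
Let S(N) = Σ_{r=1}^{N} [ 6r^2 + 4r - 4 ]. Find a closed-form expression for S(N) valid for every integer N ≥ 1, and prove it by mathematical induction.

S(N) = N(2N^2 + 5N - 1)

We claim S(N) = N(2N^2 + 5N - 1) for all N ≥ 1.
Base step (N = 1): S(1) = 6, and the closed form gives 6. They agree.
Inductive step: assume the claim holds for N = r, so S(r) = r(2r^2 + 5r - 1).
Then S(r+1) = S(r) + (6r^2 + 16r + 6) = (r(2r^2 + 5r - 1)) + (6r^2 + 16r + 6).
Simplifying, S(r+1) = (r + 1)(2r^2 + 9r + 6) = (r+1)(2(r+1)^2 + 5(r+1) - 1),
which is the closed form with N = r+1.
Hence, by induction on N, the claim holds for every N ≥ 1.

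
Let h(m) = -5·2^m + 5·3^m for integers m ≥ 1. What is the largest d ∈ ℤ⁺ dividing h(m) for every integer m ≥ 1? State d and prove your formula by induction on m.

Computing the first values: h(1) = 5 and h(2) = 25; gcd(5, 25) = 5, so d ≤ 5.
We prove 5 | -5·2^m + 5·3^m for all m ≥ 1 by induction on m.
For the base case m = 1: h(1) = 5 = 5·(1), so 5 | h(1).
Suppose the result is true for m = p, i.e. 5 | h(p). Then
h(p+1) − 3·h(p) = (-5·2^(p+1) + 5·3^(p+1)) − 3·(-5·2^p + 5·3^p) = (-5)·2^p·(2 − 3) = (5)·2^p. Since 5 | h(p) by the inductive hypothesis, 5 | 3·h(p); and 5 | 5 since 5 = 5·1. Therefore 5 | h(p+1).
By induction, the statement is established for all m ≥ 1.
Therefore the largest such d is 5.

d = 5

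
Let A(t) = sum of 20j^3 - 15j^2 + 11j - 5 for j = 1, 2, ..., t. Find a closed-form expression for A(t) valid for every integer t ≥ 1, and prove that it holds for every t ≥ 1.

We claim A(t) = t(5t^3 + 5t^2 + 3t - 2) for all t ≥ 1.
When t = 1: A(1) = 11, and the closed form gives 11. They agree.
For the inductive step, assume it holds for an arbitrary j ≥ 1, so A(j) = j(5j^3 + 5j^2 + 3j - 2).
Then A(j+1) = A(j) + (20j^3 + 45j^2 + 41j + 11) = (j(5j^3 + 5j^2 + 3j - 2)) + (20j^3 + 45j^2 + 41j + 11).
Simplifying, A(j+1) = (j + 1)(5j^3 + 20j^2 + 28j + 11) = (j+1)(5(j+1)^3 + 5(j+1)^2 + 3(j+1) - 2),
which is the closed form with t = j+1.
By induction, the statement is established for all t ≥ 1.

A(t) = t(5t^3 + 5t^2 + 3t - 2)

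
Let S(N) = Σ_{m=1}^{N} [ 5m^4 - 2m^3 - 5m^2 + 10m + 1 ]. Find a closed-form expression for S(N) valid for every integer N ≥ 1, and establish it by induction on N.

We claim S(N) = N(N^4 + 2N^3 - N^2 + 2N + 5) for all N ≥ 1.
Base step (N = 1): S(1) = 9, and the closed form gives 9. They agree.
Inductive step: assume the claim holds for N = m, so S(m) = m(m^4 + 2m^3 - m^2 + 2m + 5).
Then S(m+1) = S(m) + (5m^4 + 18m^3 + 19m^2 + 14m + 9) = (m(m^4 + 2m^3 - m^2 + 2m + 5)) + (5m^4 + 18m^3 + 19m^2 + 14m + 9).
Simplifying, S(m+1) = (m + 1)(m^4 + 6m^3 + 11m^2 + 10m + 9) = (m+1)((m+1)^4 + 2(m+1)^3 - (m+1)^2 + 2(m+1) + 5),
which is the closed form with N = m+1.
By induction, the statement is established for all N ≥ 1.

S(N) = N(N^4 + 2N^3 - N^2 + 2N + 5)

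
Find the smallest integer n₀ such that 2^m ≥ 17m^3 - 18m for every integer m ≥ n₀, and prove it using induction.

At m = 16: 65536 < 69344, so the inequality fails and n₀ ≥ 17. We prove 2^m ≥ 17m^3 - 18m for all m ≥ 17.
When m = 17: 2^m = 131072 and 17m^3 - 18m = 83215, so 131072 ≥ 83215.
Suppose the result is true for m = k, so 2^k ≥ 17k^3 - 18k.
Then 2^(k + 1) = 2·(2^k) ≥ 2·(17k^3 - 18k).
Also, for k ≥ 17 we have 2·(17k^3 - 18k) ≥ 17(k+1)^3 - 18(k+1), since 2·(17k^3 - 18k) − (17(k+1)^3 - 18(k+1)) = 17k^3 - 51k^2 - 69k + 1, which is nonnegative for all k ≥ 17.
Combining, 2^(k + 1) ≥ 17(k+1)^3 - 18(k+1).
By the principle of mathematical induction, the result holds for all m ≥ 17.
Hence the smallest such n₀ is 17.

n₀ = 17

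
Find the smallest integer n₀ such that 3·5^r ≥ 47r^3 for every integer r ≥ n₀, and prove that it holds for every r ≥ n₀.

At r = 4: 1875 < 3008, so the inequality fails and n₀ ≥ 5. We prove 3·5^r ≥ 47r^3 for all r ≥ 5.
For the base case r = 5: 3·5^r = 9375 and 47r^3 = 5875, so 9375 ≥ 5875.
Suppose the result is true for r = p, so 3·5^p ≥ 47p^3.
Then 3·5^(p + 1) = 5·(3·5^p) ≥ 5·(47p^3).
Also, for p ≥ 5 we have 5·(47p^3) ≥ 47(p+1)^3, since 5 ≥ (1 + 1/p)^3 for all p ≥ 5.
Combining, 3·5^(p + 1) ≥ 47(p+1)^3.
Hence, by induction on r, the claim holds for every r ≥ 5.
Hence the smallest such n₀ is 5.

n₀ = 5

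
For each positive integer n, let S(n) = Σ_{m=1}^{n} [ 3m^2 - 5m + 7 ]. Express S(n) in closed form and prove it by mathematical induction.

S(n) = n(n^2 - n + 5)

We claim S(n) = n(n^2 - n + 5) for all n ≥ 1.
For the base case n = 1: S(1) = 5, and the closed form gives 5. They agree.
Suppose the result is true for n = m, so S(m) = m(m^2 - m + 5).
Then S(m+1) = S(m) + (3m^2 + m + 5) = (m(m^2 - m + 5)) + (3m^2 + m + 5).
Simplifying, S(m+1) = (m + 1)(m^2 + m + 5) = (m+1)((m+1)^2 - (m+1) + 5),
which is the closed form with n = m+1.
By induction, the statement is established for all n ≥ 1.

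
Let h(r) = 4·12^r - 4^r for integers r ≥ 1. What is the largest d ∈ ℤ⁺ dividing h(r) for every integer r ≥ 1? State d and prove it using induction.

d = 4

Computing the first values: h(1) = 44 and h(2) = 560; gcd(44, 560) = 4, so d ≤ 4.
We prove 4 | 4·12^r - 4^r for all r ≥ 1 by induction on r.
Base step (r = 1): h(1) = 44 = 4·(11), so 4 | h(1).
For the inductive step, assume it holds for an arbitrary j ≥ 1, i.e. 4 | h(j). Then
h(j+1) − 12·h(j) = (4·12^(j+1) - 4^(j+1)) − 12·(4·12^j - 4^j) = (-1)·4^j·(4 − 12) = (8)·4^j. Since 4 | h(j) by the inductive hypothesis, 4 | 12·h(j); and 4 | 8 since 8 = 4·2. Therefore 4 | h(j+1).
By the principle of mathematical induction, the result holds for all r ≥ 1.
Therefore the largest such d is 4.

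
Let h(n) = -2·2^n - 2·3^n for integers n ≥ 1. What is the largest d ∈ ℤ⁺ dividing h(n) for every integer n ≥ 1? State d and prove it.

d = 2

Computing the first values: h(1) = -10 and h(2) = -26; gcd(-10, -26) = 2, so d ≤ 2.
We prove 2 | -2·2^n - 2·3^n for all n ≥ 1 by induction on n.
When n = 1: h(1) = -10 = 2·(-5), so 2 | h(1).
Inductive step: suppose the statement holds for some j ≥ 1, i.e. 2 | h(j). Then
h(j+1) − 3·h(j) = (-2·2^(j+1) - 2·3^(j+1)) − 3·(-2·2^j - 2·3^j) = (-2)·2^j·(2 − 3) = (2)·2^j. Since 2 | h(j) by the inductive hypothesis, 2 | 3·h(j); and 2 | 2 since 2 = 2·1. Therefore 2 | h(j+1).
Hence, by induction on n, the claim holds for every n ≥ 1.
Therefore the largest such d is 2.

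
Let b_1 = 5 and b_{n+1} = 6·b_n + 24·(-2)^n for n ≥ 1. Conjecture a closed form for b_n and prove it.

Computing the first terms: b_1 = 5, b_2 = -18, b_3 = -12. This suggests b_n = -3(-2)^n - 6^(n - 1).
Base step (n = 1): the formula gives 5 = 5 = b_1.
Inductive step: assume the claim holds for n = p, so b_p = -3(-2)^p - 6^(p - 1).
Then b_{p+1} = 6·b_p + 24·(-2)^p = 6·(-3(-2)^p - 6^(p - 1)) + 24·(-2)^p = -3(-2)^(p + 1) - 6^p = -3(-2)^(p+1) - 6^((p+1) - 1),
which is the claimed formula at n = p+1.
Hence, by induction on n, the claim holds for every n ≥ 1.

b_n = -3(-2)^n - 6^(n - 1)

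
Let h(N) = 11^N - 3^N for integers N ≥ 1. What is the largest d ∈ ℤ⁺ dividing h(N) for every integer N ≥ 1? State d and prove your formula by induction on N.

Computing the first values: h(1) = 8 and h(2) = 112; gcd(8, 112) = 8, so d ≤ 8.
We prove 8 | 11^N - 3^N for all N ≥ 1 by induction on N.
For the base case N = 1: h(1) = 8 = 8·(1), so 8 | h(1).
Inductive step: assume the claim holds for N = j, i.e. 8 | h(j). Then
11^{j+1} − 3^{j+1} = 11·11^j − 3·3^j = 11·(11^j − 3^j) + (8)·3^j. The first term is divisible by 8 by the inductive hypothesis, and the second term (8)·3^j is divisible by 8 since 8 | 8. Hence 8 | h(j+1).
This completes the induction.
Therefore the largest such d is 8.

d = 8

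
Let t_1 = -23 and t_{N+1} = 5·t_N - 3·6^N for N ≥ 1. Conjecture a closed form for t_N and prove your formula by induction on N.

Computing the first terms: t_1 = -23, t_2 = -133, t_3 = -773. This suggests t_N = -5^N - 3·6^N.
Base step (N = 1): the formula gives -23 = -23 = t_1.
Inductive step: suppose the statement holds for some p ≥ 1, so t_p = -5^p - 3·6^p.
Then t_{p+1} = 5·t_p - 3·6^p = 5·(-5^p - 3·6^p) - 3·6^p = -5^(p + 1) - 3·6^(p + 1),
which is the claimed formula at N = p+1.
Hence, by induction on N, the claim holds for every N ≥ 1.

t_N = -5^N - 3·6^N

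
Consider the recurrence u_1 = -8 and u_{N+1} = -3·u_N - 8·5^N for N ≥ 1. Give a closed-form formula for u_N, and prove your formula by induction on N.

Computing the first terms: u_1 = -8, u_2 = -16, u_3 = -152. This suggests u_N = (-3)^N - 5^N.
For the base case N = 1: the formula gives -8 = -8 = u_1.
Suppose the result is true for N = i, so u_i = (-3)^i - 5^i.
Then u_{i+1} = -3·u_i - 8·5^i = -3·((-3)^i - 5^i) - 8·5^i = (-3)^(i + 1) - 5^(i + 1),
which is the claimed formula at N = i+1.
This completes the induction.

u_N = (-3)^N - 5^N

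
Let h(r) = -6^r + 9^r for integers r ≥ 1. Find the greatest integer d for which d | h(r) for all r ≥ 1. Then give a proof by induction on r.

d = 3

Computing the first values: h(1) = 3 and h(2) = 45; gcd(3, 45) = 3, so d ≤ 3.
We prove 3 | -6^r + 9^r for all r ≥ 1 by induction on r.
For the base case r = 1: h(1) = 3 = 3·(1), so 3 | h(1).
Suppose the result is true for r = p, i.e. 3 | h(p). Then
9^{p+1} − 6^{p+1} = 9·9^p − 6·6^p = 9·(9^p − 6^p) + (3)·6^p. The first term is divisible by 3 by the inductive hypothesis, and the second term (3)·6^p is divisible by 3 since 3 | 3. Hence 3 | h(p+1).
Hence, by induction on r, the claim holds for every r ≥ 1.
Therefore the largest such d is 3.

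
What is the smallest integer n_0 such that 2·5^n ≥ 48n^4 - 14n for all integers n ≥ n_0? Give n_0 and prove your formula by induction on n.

n_0 = 7

At n = 6: 31250 < 62124, so the inequality fails and n_0 ≥ 7. We prove 2·5^n ≥ 48n^4 - 14n for all n ≥ 7.
For the base case n = 7: 2·5^n = 156250 and 48n^4 - 14n = 115150, so 156250 ≥ 115150.
For the inductive step, assume it holds for an arbitrary r ≥ 7, so 2·5^r ≥ 48r^4 - 14r.
Then 2·5^(r + 1) = 5·(2·5^r) ≥ 5·(48r^4 - 14r).
Also, for r ≥ 7 we have 5·(48r^4 - 14r) ≥ 48(r+1)^4 - 14(r+1), since 5·(48r^4 - 14r) − (48(r+1)^4 - 14(r+1)) = 192r^4 - 192r^3 - 288r^2 - 248r - 34, which is nonnegative for all r ≥ 7.
Combining, 2·5^(r + 1) ≥ 48(r+1)^4 - 14(r+1).
This completes the induction.
Hence the smallest such n_0 is 7.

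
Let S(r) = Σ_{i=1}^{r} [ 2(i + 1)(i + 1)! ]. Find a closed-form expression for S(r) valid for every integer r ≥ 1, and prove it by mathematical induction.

S(r) = 2(r + 2)! - 4

We claim S(r) = 2(r + 2)! - 4 for all r ≥ 1.
Base step (r = 1): S(1) = 8, and the closed form gives 8. They agree.
Inductive step: suppose the statement holds for some i ≥ 1, so S(i) = 2(i + 2)! - 4.
Then S(i+1) = S(i) + (2(i + 2)(i + 2)!) = (2(i + 2)! - 4) + (2(i + 2)(i + 2)!).
Simplifying, S(i+1) = 2((i+1) + 2)! - 4,
which is the closed form with r = i+1.
By induction, the statement is established for all r ≥ 1.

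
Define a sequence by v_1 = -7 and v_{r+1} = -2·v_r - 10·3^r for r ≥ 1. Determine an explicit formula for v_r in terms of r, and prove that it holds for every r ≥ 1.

Computing the first terms: v_1 = -7, v_2 = -16, v_3 = -58. This suggests v_r = -(-2)^(r - 1) - 2·3^r.
Base case (r = 1): the formula gives -7 = -7 = v_1.
Suppose the result is true for r = k, so v_k = -(-2)^(k - 1) - 2·3^k.
Then v_{k+1} = -2·v_k - 10·3^k = -2·(-(-2)^(k - 1) - 2·3^k) - 10·3^k = -(-2)^k - 2·3^(k + 1) = -(-2)^((k+1) - 1) - 2·3^(k+1),
which is the claimed formula at r = k+1.
By induction, the statement is established for all r ≥ 1.

v_r = -(-2)^(r - 1) - 2·3^r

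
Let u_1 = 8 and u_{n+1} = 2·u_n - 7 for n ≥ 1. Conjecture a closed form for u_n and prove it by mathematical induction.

Computing the first terms: u_1 = 8, u_2 = 9, u_3 = 11. This suggests u_n = 2^(n - 1) + 7.
Base step (n = 1): the formula gives 8 = 8 = u_1.
For the inductive step, assume it holds for an arbitrary r ≥ 1, so u_r = 2^(r - 1) + 7.
Then u_{r+1} = 2·u_r - 7 = 2·(2^(r - 1) + 7) - 7 = 2^r + 7 = 2^((r+1) - 1) + 7,
which is the claimed formula at n = r+1.
Hence, by induction on n, the claim holds for every n ≥ 1.

u_n = 2^(n - 1) + 7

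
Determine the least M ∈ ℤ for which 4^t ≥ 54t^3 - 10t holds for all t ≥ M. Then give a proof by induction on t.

At t = 7: 16384 < 18452, so the inequality fails and M ≥ 8. We prove 4^t ≥ 54t^3 - 10t for all t ≥ 8.
Base step (t = 8): 4^t = 65536 and 54t^3 - 10t = 27568, so 65536 ≥ 27568.
Inductive step: assume the claim holds for t = i, so 4^i ≥ 54i^3 - 10i.
Then 4^(i + 1) = 4·(4^i) ≥ 4·(54i^3 - 10i).
Also, for i ≥ 8 we have 4·(54i^3 - 10i) ≥ 54(i+1)^3 - 10(i+1), since 4·(54i^3 - 10i) − (54(i+1)^3 - 10(i+1)) = 162i^3 - 162i^2 - 192i - 44, which is nonnegative for all i ≥ 8.
Combining, 4^(i + 1) ≥ 54(i+1)^3 - 10(i+1).
Hence, by induction on t, the claim holds for every t ≥ 8.
Hence the smallest such M is 8.

M = 8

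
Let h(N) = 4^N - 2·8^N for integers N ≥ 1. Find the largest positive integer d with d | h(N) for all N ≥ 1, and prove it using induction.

d = 4

Computing the first values: h(1) = -12 and h(2) = -112; gcd(-12, -112) = 4, so d ≤ 4.
We prove 4 | 4^N - 2·8^N for all N ≥ 1 by induction on N.
Base step (N = 1): h(1) = -12 = 4·(-3), so 4 | h(1).
Inductive step: assume the claim holds for N = k, i.e. 4 | h(k). Then
h(k+1) − 8·h(k) = (4^(k+1) - 2·8^(k+1)) − 8·(4^k - 2·8^k) = (1)·4^k·(4 − 8) = (-4)·4^k. Since 4 | h(k) by the inductive hypothesis, 4 | 8·h(k); and 4 | -4 since -4 = 4·-1. Therefore 4 | h(k+1).
By the principle of mathematical induction, the result holds for all N ≥ 1.
Therefore the largest such d is 4.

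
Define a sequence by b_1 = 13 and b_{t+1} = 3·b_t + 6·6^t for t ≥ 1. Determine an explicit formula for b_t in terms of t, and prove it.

b_t = 3^(t - 1) + 2·6^t

Computing the first terms: b_1 = 13, b_2 = 75, b_3 = 441. This suggests b_t = 3^(t - 1) + 2·6^t.
When t = 1: the formula gives 13 = 13 = b_1.
Inductive step: assume the claim holds for t = p, so b_p = 3^(p - 1) + 2·6^p.
Then b_{p+1} = 3·b_p + 6·6^p = 3·(3^(p - 1) + 2·6^p) + 6·6^p = 3^p + 2·6^(p + 1) = 3^((p+1) - 1) + 2·6^(p+1),
which is the claimed formula at t = p+1.
By induction, the statement is established for all t ≥ 1.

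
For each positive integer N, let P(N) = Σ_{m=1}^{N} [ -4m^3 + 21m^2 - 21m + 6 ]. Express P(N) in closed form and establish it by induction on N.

P(N) = -N(N^3 - 5N^2 + N + 1)

We claim P(N) = -N(N^3 - 5N^2 + N + 1) for all N ≥ 1.
Base case (N = 1): P(1) = 2, and the closed form gives 2. They agree.
Inductive step: assume the claim holds for N = m, so P(m) = m(-m^3 + 5m^2 - m - 1).
Then P(m+1) = P(m) + (-4m^3 + 9m^2 + 9m + 2) = (m(-m^3 + 5m^2 - m - 1)) + (-4m^3 + 9m^2 + 9m + 2).
Simplifying, P(m+1) = -(m + 1)(m^3 - 2m^2 - 6m - 2) = -(m+1)((m+1)^3 - 5(m+1)^2 + (m+1) + 1),
which is the closed form with N = m+1.
By induction, the statement is established for all N ≥ 1.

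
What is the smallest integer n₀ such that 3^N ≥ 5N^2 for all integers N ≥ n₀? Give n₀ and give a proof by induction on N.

At N = 3: 27 < 45, so the inequality fails and n₀ ≥ 4. We prove 3^N ≥ 5N^2 for all N ≥ 4.
When N = 4: 3^N = 81 and 5N^2 = 80, so 81 ≥ 80.
Inductive step: suppose the statement holds for some i ≥ 4, so 3^i ≥ 5i^2.
Then 3^(i + 1) = 3·(3^i) ≥ 3·(5i^2).
Also, for i ≥ 4 we have 3·(5i^2) ≥ 5(i+1)^2, since 3 ≥ (1 + 1/i)^2 for all i ≥ 4.
Combining, 3^(i + 1) ≥ 5(i+1)^2.
By the principle of mathematical induction, the result holds for all N ≥ 4.
Hence the smallest such n₀ is 4.

n₀ = 4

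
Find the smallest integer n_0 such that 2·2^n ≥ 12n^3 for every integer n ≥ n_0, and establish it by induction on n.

n_0 = 15

At n = 14: 32768 < 32928, so the inequality fails and n_0 ≥ 15. We prove 2·2^n ≥ 12n^3 for all n ≥ 15.
When n = 15: 2·2^n = 65536 and 12n^3 = 40500, so 65536 ≥ 40500.
For the inductive step, assume it holds for an arbitrary r ≥ 15, so 2·2^r ≥ 12r^3.
Then 2·2^(r + 1) = 2·(2·2^r) ≥ 2·(12r^3).
Also, for r ≥ 15 we have 2·(12r^3) ≥ 12(r+1)^3, since 2 ≥ (1 + 1/r)^3 for all r ≥ 15.
Combining, 2·2^(r + 1) ≥ 12(r+1)^3.
By induction, the statement is established for all n ≥ 15.
Hence the smallest such n_0 is 15.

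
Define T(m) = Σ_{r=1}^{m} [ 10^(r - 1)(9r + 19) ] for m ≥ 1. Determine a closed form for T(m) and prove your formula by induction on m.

T(m) = 10^m(m + 2) - 2

We claim T(m) = 10^m(m + 2) - 2 for all m ≥ 1.
When m = 1: T(1) = 28, and the closed form gives 28. They agree.
Inductive step: assume the claim holds for m = r, so T(r) = 10^r(r + 2) - 2.
Then T(r+1) = T(r) + (10^r(9r + 28)) = (10^r(r + 2) - 2) + (10^r(9r + 28)).
Simplifying, T(r+1) = 10·10^r·r + 30·10^r - 2 = 10^(r+1)((r+1) + 2) - 2,
which is the closed form with m = r+1.
By the principle of mathematical induction, the result holds for all m ≥ 1.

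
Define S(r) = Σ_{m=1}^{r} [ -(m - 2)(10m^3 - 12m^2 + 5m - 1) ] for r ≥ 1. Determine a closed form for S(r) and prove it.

S(r) = -r(2r^4 - 3r^3 - 3r^2 + r + 1)

We claim S(r) = -r(2r^4 - 3r^3 - 3r^2 + r + 1) for all r ≥ 1.
For the base case r = 1: S(1) = 2, and the closed form gives 2. They agree.
Inductive step: suppose the statement holds for some m ≥ 1, so S(m) = m(-2m^4 + 3m^3 + 3m^2 - m - 1).
Then S(m+1) = S(m) + (-10m^4 - 8m^3 + 7m^2 + 9m + 2) = (m(-2m^4 + 3m^3 + 3m^2 - m - 1)) + (-10m^4 - 8m^3 + 7m^2 + 9m + 2).
Simplifying, S(m+1) = -(m + 1)(2m^4 + 5m^3 - 6m - 2) = -(m+1)(2(m+1)^4 - 3(m+1)^3 - 3(m+1)^2 + (m+1) + 1),
which is the closed form with r = m+1.
By induction, the statement is established for all r ≥ 1.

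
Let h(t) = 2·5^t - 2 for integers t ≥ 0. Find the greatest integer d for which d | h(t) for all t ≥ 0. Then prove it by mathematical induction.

d = 8

Computing the first values: h(0) = 0 and h(1) = 8; gcd(0, 8) = 8, so d ≤ 8.
We prove 8 | 2·5^t - 2 for all t ≥ 0 by induction on t.
Base case (t = 0): h(0) = 0 = 8·(0), so 8 | h(0).
For the inductive step, assume it holds for an arbitrary k ≥ 0, i.e. 8 | h(k). Then
h(k+1) = 2·5^(k+1) - 2 = 5·(2·5^k - 2) + 8 = 5·h(k) + 8. The first term is divisible by 8 by the inductive hypothesis, and 8 is divisible by 8. Hence 8 | h(k+1).
By induction, the statement is established for all t ≥ 0.
Therefore the largest such d is 8.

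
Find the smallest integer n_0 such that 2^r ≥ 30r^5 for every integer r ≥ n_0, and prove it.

At r = 29: 536870912 < 615334470, so the inequality fails and n_0 ≥ 30. We prove 2^r ≥ 30r^5 for all r ≥ 30.
Base step (r = 30): 2^r = 1073741824 and 30r^5 = 729000000, so 1073741824 ≥ 729000000.
Suppose the result is true for r = m, so 2^m ≥ 30m^5.
Then 2^(m + 1) = 2·(2^m) ≥ 2·(30m^5).
Also, for m ≥ 30 we have 2·(30m^5) ≥ 30(m+1)^5, since 2 ≥ (1 + 1/m)^5 for all m ≥ 30.
Combining, 2^(m + 1) ≥ 30(m+1)^5.
Hence, by induction on r, the claim holds for every r ≥ 30.
Hence the smallest such n_0 is 30.

n_0 = 30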